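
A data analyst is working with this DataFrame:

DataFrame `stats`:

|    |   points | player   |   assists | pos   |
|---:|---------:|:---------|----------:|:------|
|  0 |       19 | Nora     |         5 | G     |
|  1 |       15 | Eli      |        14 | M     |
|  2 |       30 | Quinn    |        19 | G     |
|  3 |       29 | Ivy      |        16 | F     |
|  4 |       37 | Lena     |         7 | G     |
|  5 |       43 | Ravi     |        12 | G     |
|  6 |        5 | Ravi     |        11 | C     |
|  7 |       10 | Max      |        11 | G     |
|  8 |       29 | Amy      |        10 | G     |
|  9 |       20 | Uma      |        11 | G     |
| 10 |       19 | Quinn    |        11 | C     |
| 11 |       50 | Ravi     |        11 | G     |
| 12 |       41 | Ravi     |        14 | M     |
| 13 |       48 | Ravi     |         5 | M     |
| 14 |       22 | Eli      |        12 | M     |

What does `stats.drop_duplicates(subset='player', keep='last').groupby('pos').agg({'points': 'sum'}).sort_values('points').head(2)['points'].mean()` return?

24.0

drop duplicate player (keep=last):
    points player  assists pos
0       19   Nora        5   G
3       29    Ivy       16   F
4       37   Lena        7   G
7       10    Max       11   G
8       29    Amy       10   G
9       20    Uma       11   G
10      19  Quinn       11   C
13      48   Ravi        5   M
14      22    Eli       12   M
group by pos, sum of points:
     points
pos        
C        19
F        29
G       115
M        70
sort by points:
     points
pos        
C        19
F        29
M        70
G       115
take first 2 rows:
     points
pos        
C        19
F        29
Hence 24.0.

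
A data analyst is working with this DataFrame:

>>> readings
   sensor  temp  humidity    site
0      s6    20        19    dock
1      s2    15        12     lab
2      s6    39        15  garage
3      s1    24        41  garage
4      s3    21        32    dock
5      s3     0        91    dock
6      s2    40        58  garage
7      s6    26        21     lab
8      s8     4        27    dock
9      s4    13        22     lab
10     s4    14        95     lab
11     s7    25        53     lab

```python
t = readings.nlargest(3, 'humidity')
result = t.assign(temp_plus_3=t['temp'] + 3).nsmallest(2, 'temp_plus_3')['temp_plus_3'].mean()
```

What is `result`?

take 3 rows with largest humidity:
   sensor  temp  humidity    site
10     s4    14        95     lab
5      s3     0        91    dock
6      s2    40        58  garage
add column temp_plus_3 = t['temp'] + 3:
   sensor  temp  humidity    site  temp_plus_3
10     s4    14        95     lab           17
5      s3     0        91    dock            3
6      s2    40        58  garage           43
take 2 rows with smallest temp_plus_3:
   sensor  temp  humidity  site  temp_plus_3
5      s3     0        91  dock            3
10     s4    14        95   lab           17
Finally, mean of column 'temp_plus_3' = 10.0.

10.0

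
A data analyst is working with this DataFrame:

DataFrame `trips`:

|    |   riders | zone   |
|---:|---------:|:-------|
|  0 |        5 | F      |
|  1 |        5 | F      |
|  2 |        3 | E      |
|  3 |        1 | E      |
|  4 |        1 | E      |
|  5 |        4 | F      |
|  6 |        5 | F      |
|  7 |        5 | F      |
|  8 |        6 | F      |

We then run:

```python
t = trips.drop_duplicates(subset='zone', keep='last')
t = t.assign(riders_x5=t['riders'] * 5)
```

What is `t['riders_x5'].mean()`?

17.5

drop duplicate zone (keep=last):
   riders zone
4       1    E
8       6    F
add column riders_x5 = t['riders'] * 5:
   riders zone  riders_x5
4       1    E          5
8       6    F         30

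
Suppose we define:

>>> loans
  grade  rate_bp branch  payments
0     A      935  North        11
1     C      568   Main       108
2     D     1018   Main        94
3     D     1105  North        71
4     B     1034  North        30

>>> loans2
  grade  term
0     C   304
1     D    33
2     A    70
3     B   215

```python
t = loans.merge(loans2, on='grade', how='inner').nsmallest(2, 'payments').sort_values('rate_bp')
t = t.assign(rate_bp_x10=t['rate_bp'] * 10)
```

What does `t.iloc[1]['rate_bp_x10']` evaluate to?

10340

merge on 'grade' (how='inner') → 5 rows:
  grade  rate_bp branch  payments  term
0     A      935  North        11    70
1     C      568   Main       108   304
2     D     1018   Main        94    33
3     D     1105  North        71    33
4     B     1034  North        30   215
take 2 rows with smallest payments:
  grade  rate_bp branch  payments  term
0     A      935  North        11    70
4     B     1034  North        30   215
sort by rate_bp:
  grade  rate_bp branch  payments  term
0     A      935  North        11    70
4     B     1034  North        30   215
add column rate_bp_x10 = t['rate_bp'] * 10:
  grade  rate_bp branch  payments  term  rate_bp_x10
0     A      935  North        11    70         9350
4     B     1034  North        30   215        10340
Hence 10340.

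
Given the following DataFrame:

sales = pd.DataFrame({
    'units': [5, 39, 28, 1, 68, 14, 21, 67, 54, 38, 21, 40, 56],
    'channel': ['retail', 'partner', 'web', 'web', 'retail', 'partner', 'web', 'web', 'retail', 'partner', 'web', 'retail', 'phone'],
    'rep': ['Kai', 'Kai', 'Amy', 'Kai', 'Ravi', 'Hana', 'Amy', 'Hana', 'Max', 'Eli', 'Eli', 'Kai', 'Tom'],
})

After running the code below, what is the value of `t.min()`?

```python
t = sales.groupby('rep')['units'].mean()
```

group by rep, mean of units:
rep
Amy     24.50
Eli     29.50
Hana    40.50
Kai     21.25
Max     54.00
Ravi    68.00
Tom     56.00
Name: units, dtype: float64
Hence 21.25.

21.25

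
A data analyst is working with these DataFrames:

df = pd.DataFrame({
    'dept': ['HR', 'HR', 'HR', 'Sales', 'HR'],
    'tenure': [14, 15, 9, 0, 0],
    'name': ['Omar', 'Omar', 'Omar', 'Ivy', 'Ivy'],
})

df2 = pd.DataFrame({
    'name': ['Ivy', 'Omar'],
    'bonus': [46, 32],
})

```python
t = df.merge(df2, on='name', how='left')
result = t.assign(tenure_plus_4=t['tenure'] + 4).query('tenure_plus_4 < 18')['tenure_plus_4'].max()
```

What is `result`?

13

merge on 'name' (how='left') → 5 rows:
    dept  tenure  name  bonus
0     HR      14  Omar     32
1     HR      15  Omar     32
2     HR       9  Omar     32
3  Sales       0   Ivy     46
4     HR       0   Ivy     46
add column tenure_plus_4 = t['tenure'] + 4:
    dept  tenure  name  bonus  tenure_plus_4
0     HR      14  Omar     32             18
1     HR      15  Omar     32             19
2     HR       9  Omar     32             13
3  Sales       0   Ivy     46              4
4     HR       0   Ivy     46              4
filter rows where tenure_plus_4 < 18:
    dept  tenure  name  bonus  tenure_plus_4
2     HR       9  Omar     32             13
3  Sales       0   Ivy     46              4
4     HR       0   Ivy     46              4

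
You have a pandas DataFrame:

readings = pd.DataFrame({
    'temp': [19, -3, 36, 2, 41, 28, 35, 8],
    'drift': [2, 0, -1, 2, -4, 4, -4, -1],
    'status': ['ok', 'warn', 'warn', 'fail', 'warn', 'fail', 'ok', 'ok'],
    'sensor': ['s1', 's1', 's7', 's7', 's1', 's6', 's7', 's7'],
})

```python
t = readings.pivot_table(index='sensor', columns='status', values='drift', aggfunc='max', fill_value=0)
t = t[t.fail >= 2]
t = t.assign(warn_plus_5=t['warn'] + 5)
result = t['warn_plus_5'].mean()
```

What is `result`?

pivot: rows=sensor, cols=status, max(drift):
status  fail  ok  warn
sensor                
s1         0   2     0
s6         4   0     0
s7         2  -1    -1
filter rows where fail >= 2:
status  fail  ok  warn
sensor                
s6         4   0     0
s7         2  -1    -1
add column warn_plus_5 = t['warn'] + 5:
status  fail  ok  warn  warn_plus_5
sensor                             
s6         4   0     0            5
s7         2  -1    -1            4
Taking the mean of column 'warn_plus_5' gives 4.5.

4.5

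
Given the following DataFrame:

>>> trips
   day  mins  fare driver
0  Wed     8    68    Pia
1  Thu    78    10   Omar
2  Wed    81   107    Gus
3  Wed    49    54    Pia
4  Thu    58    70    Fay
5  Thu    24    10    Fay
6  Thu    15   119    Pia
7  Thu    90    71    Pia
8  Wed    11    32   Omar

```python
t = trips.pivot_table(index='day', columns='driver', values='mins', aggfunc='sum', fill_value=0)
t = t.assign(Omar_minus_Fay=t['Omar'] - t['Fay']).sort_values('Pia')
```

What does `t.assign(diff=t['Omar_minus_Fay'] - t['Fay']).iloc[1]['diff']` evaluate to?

pivot: rows=day, cols=driver, sum(mins):
driver  Fay  Gus  Omar  Pia
day                        
Thu      82    0    78  105
Wed       0   81    11   57
add column Omar_minus_Fay = t['Omar'] - t['Fay']:
driver  Fay  Gus  Omar  Pia  Omar_minus_Fay
day                                        
Thu      82    0    78  105              -4
Wed       0   81    11   57              11
sort by Pia:
driver  Fay  Gus  Omar  Pia  Omar_minus_Fay
day                                        
Wed       0   81    11   57              11
Thu      82    0    78  105              -4
add column diff = t['Omar_minus_Fay'] - t['Fay']:
driver  Fay  Gus  Omar  Pia  Omar_minus_Fay  diff
day                                              
Wed       0   81    11   57              11    11
Thu      82    0    78  105              -4   -86
Then the value at position 1, column 'diff': -86

-86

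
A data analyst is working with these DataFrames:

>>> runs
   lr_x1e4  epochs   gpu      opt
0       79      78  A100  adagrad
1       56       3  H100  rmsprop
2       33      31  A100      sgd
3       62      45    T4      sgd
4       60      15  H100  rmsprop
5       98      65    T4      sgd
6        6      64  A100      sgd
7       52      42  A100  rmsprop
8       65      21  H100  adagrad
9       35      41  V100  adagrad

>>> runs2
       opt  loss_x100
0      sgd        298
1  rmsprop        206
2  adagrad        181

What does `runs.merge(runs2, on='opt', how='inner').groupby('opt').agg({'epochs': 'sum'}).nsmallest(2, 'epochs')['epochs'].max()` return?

140

merge on 'opt' (how='inner') → 10 rows:
   lr_x1e4  epochs   gpu      opt  loss_x100
0       79      78  A100  adagrad        181
1       56       3  H100  rmsprop        206
2       33      31  A100      sgd        298
3       62      45    T4      sgd        298
4       60      15  H100  rmsprop        206
5       98      65    T4      sgd        298
6        6      64  A100      sgd        298
7       52      42  A100  rmsprop        206
8       65      21  H100  adagrad        181
9       35      41  V100  adagrad        181
group by opt, sum of epochs:
         epochs
opt            
adagrad     140
rmsprop      60
sgd         205
take 2 rows with smallest epochs:
         epochs
opt            
rmsprop      60
adagrad     140
So max() = 140.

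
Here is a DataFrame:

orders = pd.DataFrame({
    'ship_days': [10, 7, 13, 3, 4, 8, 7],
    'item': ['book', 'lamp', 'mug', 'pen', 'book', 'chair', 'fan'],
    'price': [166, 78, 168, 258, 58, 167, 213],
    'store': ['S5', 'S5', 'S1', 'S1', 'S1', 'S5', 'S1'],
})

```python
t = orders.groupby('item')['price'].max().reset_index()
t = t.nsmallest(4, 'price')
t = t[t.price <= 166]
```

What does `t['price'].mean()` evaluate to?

group by item, max of price:
item
book     166
chair    167
fan      213
lamp      78
mug      168
pen      258
Name: price, dtype: int64
reset_index():
    item  price
0   book    166
1  chair    167
2    fan    213
3   lamp     78
4    mug    168
5    pen    258
take 4 rows with smallest price:
    item  price
3   lamp     78
0   book    166
1  chair    167
4    mug    168
filter rows where price <= 166:
   item  price
3  lamp     78
0  book    166
Finally, mean of column 'price' = 122.0.

122.0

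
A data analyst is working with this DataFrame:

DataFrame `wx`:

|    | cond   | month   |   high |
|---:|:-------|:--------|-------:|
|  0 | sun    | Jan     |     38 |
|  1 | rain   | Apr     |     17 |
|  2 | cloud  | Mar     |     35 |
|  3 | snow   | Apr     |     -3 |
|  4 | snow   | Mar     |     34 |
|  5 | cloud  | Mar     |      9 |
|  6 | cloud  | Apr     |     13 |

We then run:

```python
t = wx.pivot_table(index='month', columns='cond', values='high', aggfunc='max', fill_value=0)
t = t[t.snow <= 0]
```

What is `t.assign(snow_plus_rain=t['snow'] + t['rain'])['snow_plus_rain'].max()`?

14

pivot: rows=month, cols=cond, max(high):
cond   cloud  rain  snow  sun
month                        
Apr       13    17    -3    0
Jan        0     0     0   38
Mar       35     0    34    0
filter rows where snow <= 0:
cond   cloud  rain  snow  sun
month                        
Apr       13    17    -3    0
Jan        0     0     0   38
add column snow_plus_rain = t['snow'] + t['rain']:
cond   cloud  rain  snow  sun  snow_plus_rain
month                                        
Apr       13    17    -3    0              14
Jan        0     0     0   38               0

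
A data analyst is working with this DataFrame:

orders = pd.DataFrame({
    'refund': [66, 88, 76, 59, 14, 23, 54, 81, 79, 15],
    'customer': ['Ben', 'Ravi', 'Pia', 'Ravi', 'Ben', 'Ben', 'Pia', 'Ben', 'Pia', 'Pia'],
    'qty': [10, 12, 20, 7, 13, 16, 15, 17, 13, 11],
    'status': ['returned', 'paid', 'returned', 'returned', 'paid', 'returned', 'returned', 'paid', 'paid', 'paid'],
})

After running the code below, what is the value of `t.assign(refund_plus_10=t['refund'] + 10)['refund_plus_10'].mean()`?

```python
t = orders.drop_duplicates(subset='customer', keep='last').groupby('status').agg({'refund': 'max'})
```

80.0

drop duplicate customer (keep=last):
   refund customer  qty    status
3      59     Ravi    7  returned
7      81      Ben   17      paid
9      15      Pia   11      paid
group by status, max of refund:
          refund
status          
paid          81
returned      59
add column refund_plus_10 = t['refund'] + 10:
          refund  refund_plus_10
status                          
paid          81              91
returned      59              69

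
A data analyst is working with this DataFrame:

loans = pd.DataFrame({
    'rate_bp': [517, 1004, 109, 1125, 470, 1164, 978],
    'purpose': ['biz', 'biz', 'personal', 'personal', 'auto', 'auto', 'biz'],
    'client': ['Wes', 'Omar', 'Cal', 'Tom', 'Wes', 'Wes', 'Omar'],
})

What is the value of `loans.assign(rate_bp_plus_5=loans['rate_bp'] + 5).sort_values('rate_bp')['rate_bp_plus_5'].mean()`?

771.714285714

add column rate_bp_plus_5 = loans['rate_bp'] + 5:
   rate_bp   purpose client  rate_bp_plus_5
0      517       biz    Wes             522
1     1004       biz   Omar            1009
2      109  personal    Cal             114
3     1125  personal    Tom            1130
4      470      auto    Wes             475
5     1164      auto    Wes            1169
6      978       biz   Omar             983
sort by rate_bp:
   rate_bp   purpose client  rate_bp_plus_5
2      109  personal    Cal             114
4      470      auto    Wes             475
0      517       biz    Wes             522
6      978       biz   Omar             983
1     1004       biz   Omar            1009
3     1125  personal    Tom            1130
5     1164      auto    Wes            1169
mean of column 'rate_bp_plus_5' → 771.714285714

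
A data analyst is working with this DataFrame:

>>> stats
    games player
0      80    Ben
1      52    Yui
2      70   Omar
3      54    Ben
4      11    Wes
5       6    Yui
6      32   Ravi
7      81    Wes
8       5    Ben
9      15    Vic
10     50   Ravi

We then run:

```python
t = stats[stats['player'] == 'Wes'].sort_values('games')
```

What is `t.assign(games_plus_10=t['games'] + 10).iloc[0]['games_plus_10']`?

filter rows where player == 'Wes':
   games player
4     11    Wes
7     81    Wes
sort by games:
   games player
4     11    Wes
7     81    Wes
add column games_plus_10 = t['games'] + 10:
   games player  games_plus_10
4     11    Wes             21
7     81    Wes             91
The value at position 0, column 'games_plus_10' is 21.

21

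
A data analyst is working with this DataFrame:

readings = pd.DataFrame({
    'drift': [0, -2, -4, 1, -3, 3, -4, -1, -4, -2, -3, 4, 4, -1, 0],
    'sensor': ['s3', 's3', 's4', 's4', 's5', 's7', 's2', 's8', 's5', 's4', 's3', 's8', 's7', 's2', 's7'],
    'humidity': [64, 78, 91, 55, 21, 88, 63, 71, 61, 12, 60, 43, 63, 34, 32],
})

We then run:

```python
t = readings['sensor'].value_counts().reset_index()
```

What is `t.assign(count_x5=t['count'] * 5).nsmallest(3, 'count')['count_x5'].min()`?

10

value_counts of sensor:
sensor
s3    3
s4    3
s7    3
s5    2
s2    2
s8    2
Name: count, dtype: int64
reset_index():
  sensor  count
0     s3      3
1     s4      3
2     s7      3
3     s5      2
4     s2      2
5     s8      2
add column count_x5 = t['count'] * 5:
  sensor  count  count_x5
0     s3      3        15
1     s4      3        15
2     s7      3        15
3     s5      2        10
4     s2      2        10
5     s8      2        10
take 3 rows with smallest count:
  sensor  count  count_x5
3     s5      2        10
4     s2      2        10
5     s8      2        10
Hence 10.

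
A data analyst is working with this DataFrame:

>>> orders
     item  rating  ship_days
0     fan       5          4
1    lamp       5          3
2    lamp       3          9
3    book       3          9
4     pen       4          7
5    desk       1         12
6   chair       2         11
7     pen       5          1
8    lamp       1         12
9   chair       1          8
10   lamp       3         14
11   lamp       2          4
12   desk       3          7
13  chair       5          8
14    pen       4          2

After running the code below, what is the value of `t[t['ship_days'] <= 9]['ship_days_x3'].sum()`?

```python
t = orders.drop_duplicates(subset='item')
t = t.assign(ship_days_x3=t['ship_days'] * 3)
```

drop duplicate item (keep=first):
    item  rating  ship_days
0    fan       5          4
1   lamp       5          3
3   book       3          9
4    pen       4          7
5   desk       1         12
6  chair       2         11
add column ship_days_x3 = t['ship_days'] * 3:
    item  rating  ship_days  ship_days_x3
0    fan       5          4            12
1   lamp       5          3             9
3   book       3          9            27
4    pen       4          7            21
5   desk       1         12            36
6  chair       2         11            33
filter rows where ship_days <= 9:
   item  rating  ship_days  ship_days_x3
0   fan       5          4            12
1  lamp       5          3             9
3  book       3          9            27
4   pen       4          7            21

69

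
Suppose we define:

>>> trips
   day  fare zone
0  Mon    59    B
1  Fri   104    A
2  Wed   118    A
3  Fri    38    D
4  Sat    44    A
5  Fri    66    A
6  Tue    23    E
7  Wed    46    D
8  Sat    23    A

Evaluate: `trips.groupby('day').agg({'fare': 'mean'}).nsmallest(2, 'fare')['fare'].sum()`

group by day, mean of fare:
          fare
day           
Fri  69.333333
Mon  59.000000
Sat  33.500000
Tue  23.000000
Wed  82.000000
take 2 rows with smallest fare:
     fare
day      
Tue  23.0
Sat  33.5
sum of column 'fare' → 56.5

56.5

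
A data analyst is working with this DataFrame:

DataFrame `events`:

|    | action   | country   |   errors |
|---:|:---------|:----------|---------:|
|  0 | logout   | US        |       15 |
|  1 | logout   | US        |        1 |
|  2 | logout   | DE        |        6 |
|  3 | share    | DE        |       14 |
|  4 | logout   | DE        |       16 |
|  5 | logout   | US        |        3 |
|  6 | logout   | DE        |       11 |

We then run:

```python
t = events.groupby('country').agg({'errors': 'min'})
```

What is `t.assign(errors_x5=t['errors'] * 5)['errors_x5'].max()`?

30

group by country, min of errors:
         errors
country        
DE            6
US            1
add column errors_x5 = t['errors'] * 5:
         errors  errors_x5
country                   
DE            6         30
US            1          5
Reading off the max of column 'errors_x5', we get 30.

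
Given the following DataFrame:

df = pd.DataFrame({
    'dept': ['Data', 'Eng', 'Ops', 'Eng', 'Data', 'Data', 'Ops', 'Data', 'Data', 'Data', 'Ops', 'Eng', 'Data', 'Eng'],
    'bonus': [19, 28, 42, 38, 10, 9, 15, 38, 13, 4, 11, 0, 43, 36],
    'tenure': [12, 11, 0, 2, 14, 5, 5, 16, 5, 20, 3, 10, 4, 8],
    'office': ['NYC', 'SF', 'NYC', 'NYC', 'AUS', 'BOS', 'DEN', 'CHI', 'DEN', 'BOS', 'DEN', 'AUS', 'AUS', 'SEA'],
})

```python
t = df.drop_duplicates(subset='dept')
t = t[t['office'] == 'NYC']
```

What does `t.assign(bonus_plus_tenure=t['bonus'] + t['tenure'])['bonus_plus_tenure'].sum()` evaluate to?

73

drop duplicate dept (keep=first):
   dept  bonus  tenure office
0  Data     19      12    NYC
1   Eng     28      11     SF
2   Ops     42       0    NYC
filter rows where office == 'NYC':
   dept  bonus  tenure office
0  Data     19      12    NYC
2   Ops     42       0    NYC
add column bonus_plus_tenure = t['bonus'] + t['tenure']:
   dept  bonus  tenure office  bonus_plus_tenure
0  Data     19      12    NYC                 31
2   Ops     42       0    NYC                 42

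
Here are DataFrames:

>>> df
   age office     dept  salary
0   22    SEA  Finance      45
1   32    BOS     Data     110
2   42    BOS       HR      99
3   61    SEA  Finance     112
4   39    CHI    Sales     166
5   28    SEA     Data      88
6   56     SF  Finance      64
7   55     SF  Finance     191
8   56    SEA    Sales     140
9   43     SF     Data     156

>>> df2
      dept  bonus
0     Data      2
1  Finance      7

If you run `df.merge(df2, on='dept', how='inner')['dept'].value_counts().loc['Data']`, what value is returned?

merge on 'dept' (how='inner') → 7 rows:
   age office     dept  salary  bonus
0   22    SEA  Finance      45      7
1   32    BOS     Data     110      2
2   61    SEA  Finance     112      7
3   28    SEA     Data      88      2
4   56     SF  Finance      64      7
5   55     SF  Finance     191      7
6   43     SF     Data     156      2
value_counts of dept:
dept
Finance    4
Data       3
Name: count, dtype: int64
value at index 'Data' → 3

3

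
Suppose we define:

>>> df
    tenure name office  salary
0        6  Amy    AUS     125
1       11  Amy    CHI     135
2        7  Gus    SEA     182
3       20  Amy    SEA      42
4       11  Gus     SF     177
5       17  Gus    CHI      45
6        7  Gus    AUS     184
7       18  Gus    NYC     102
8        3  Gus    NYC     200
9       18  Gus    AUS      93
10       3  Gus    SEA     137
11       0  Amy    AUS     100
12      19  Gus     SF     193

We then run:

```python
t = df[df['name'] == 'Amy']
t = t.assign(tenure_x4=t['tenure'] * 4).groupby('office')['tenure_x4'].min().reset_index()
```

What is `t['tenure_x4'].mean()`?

41.3333333333

filter rows where name == 'Amy':
    tenure name office  salary
0        6  Amy    AUS     125
1       11  Amy    CHI     135
3       20  Amy    SEA      42
11       0  Amy    AUS     100
add column tenure_x4 = t['tenure'] * 4:
    tenure name office  salary  tenure_x4
0        6  Amy    AUS     125         24
1       11  Amy    CHI     135         44
3       20  Amy    SEA      42         80
11       0  Amy    AUS     100          0
group by office, min of tenure_x4:
office
AUS     0
CHI    44
SEA    80
Name: tenure_x4, dtype: int64
reset_index():
  office  tenure_x4
0    AUS          0
1    CHI         44
2    SEA         80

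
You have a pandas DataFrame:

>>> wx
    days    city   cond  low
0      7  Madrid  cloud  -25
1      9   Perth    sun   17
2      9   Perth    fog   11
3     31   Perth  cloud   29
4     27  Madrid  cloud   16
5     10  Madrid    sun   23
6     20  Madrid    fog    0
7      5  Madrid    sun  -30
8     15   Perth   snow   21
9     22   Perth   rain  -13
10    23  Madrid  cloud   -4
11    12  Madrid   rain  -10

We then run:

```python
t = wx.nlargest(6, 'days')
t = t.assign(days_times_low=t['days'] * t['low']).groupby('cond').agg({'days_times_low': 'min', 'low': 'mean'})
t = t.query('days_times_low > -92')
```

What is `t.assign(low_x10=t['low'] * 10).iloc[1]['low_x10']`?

210.0

take 6 rows with largest days:
    days    city   cond  low
3     31   Perth  cloud   29
4     27  Madrid  cloud   16
10    23  Madrid  cloud   -4
9     22   Perth   rain  -13
6     20  Madrid    fog    0
8     15   Perth   snow   21
add column days_times_low = t['days'] * t['low']:
    days    city   cond  low  days_times_low
3     31   Perth  cloud   29             899
4     27  Madrid  cloud   16             432
10    23  Madrid  cloud   -4             -92
9     22   Perth   rain  -13            -286
6     20  Madrid    fog    0               0
8     15   Perth   snow   21             315
group by cond: min(days_times_low), mean(low):
       days_times_low        low
cond                            
cloud             -92  13.666667
fog                 0   0.000000
rain             -286 -13.000000
snow              315  21.000000
filter rows where days_times_low > -92:
      days_times_low   low
cond                      
fog                0   0.0
snow             315  21.0
add column low_x10 = t['low'] * 10:
      days_times_low   low  low_x10
cond                               
fog                0   0.0      0.0
snow             315  21.0    210.0
The value at position 1, column 'low_x10' is 210.0.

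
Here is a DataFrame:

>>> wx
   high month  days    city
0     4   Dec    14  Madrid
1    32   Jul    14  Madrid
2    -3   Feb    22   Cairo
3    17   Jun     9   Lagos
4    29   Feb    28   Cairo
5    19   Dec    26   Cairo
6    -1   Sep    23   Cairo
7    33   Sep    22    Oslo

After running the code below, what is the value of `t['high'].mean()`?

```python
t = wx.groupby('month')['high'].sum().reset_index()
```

group by month, sum of high:
month
Dec    23
Feb    26
Jul    32
Jun    17
Sep    32
Name: high, dtype: int64
reset_index():
  month  high
0   Dec    23
1   Feb    26
2   Jul    32
3   Jun    17
4   Sep    32
Hence 26.0.

26.0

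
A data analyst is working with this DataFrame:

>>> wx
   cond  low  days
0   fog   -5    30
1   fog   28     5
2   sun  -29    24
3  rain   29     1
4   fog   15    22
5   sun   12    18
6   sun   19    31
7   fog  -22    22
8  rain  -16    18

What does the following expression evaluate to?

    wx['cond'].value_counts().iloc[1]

3

value_counts of cond:
cond
fog     4
sun     3
rain    2
Name: count, dtype: int64
value at position 1 → 3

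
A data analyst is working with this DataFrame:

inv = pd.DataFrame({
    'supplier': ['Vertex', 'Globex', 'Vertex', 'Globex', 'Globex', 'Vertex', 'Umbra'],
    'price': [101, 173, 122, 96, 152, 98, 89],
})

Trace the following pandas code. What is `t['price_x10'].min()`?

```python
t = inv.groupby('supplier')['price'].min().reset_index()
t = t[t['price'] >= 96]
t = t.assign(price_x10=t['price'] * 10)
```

960

group by supplier, min of price:
supplier
Globex    96
Umbra     89
Vertex    98
Name: price, dtype: int64
reset_index():
  supplier  price
0   Globex     96
1    Umbra     89
2   Vertex     98
filter rows where price >= 96:
  supplier  price
0   Globex     96
2   Vertex     98
add column price_x10 = t['price'] * 10:
  supplier  price  price_x10
0   Globex     96        960
2   Vertex     98        980
Then the min of column 'price_x10': 960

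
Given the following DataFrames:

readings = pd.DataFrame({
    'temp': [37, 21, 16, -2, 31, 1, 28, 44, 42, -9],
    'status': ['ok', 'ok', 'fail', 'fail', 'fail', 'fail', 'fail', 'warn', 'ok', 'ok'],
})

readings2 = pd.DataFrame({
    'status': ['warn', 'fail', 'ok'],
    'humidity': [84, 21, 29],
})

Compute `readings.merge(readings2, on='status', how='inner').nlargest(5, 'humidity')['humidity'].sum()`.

merge on 'status' (how='inner') → 10 rows:
   temp status  humidity
0    37     ok        29
1    21     ok        29
2    16   fail        21
3    -2   fail        21
4    31   fail        21
5     1   fail        21
6    28   fail        21
7    44   warn        84
8    42     ok        29
9    -9     ok        29
take 5 rows with largest humidity:
   temp status  humidity
7    44   warn        84
0    37     ok        29
1    21     ok        29
8    42     ok        29
9    -9     ok        29

200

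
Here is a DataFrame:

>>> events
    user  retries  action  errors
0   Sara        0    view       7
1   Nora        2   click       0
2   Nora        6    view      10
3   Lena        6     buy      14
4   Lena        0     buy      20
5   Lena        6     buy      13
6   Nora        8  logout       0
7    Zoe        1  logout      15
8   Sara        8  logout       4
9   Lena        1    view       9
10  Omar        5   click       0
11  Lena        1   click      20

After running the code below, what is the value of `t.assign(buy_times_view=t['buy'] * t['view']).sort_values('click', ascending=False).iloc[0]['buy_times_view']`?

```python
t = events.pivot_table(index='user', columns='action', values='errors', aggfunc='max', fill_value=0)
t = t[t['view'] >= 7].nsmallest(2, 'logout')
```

pivot: rows=user, cols=action, max(errors):
action  buy  click  logout  view
user                            
Lena     20     20       0     9
Nora      0      0       0    10
Omar      0      0       0     0
Sara      0      0       4     7
Zoe       0      0      15     0
filter rows where view >= 7:
action  buy  click  logout  view
user                            
Lena     20     20       0     9
Nora      0      0       0    10
Sara      0      0       4     7
take 2 rows with smallest logout:
action  buy  click  logout  view
user                            
Lena     20     20       0     9
Nora      0      0       0    10
add column buy_times_view = t['buy'] * t['view']:
action  buy  click  logout  view  buy_times_view
user                                            
Lena     20     20       0     9             180
Nora      0      0       0    10               0
sort by click descending:
action  buy  click  logout  view  buy_times_view
user                                            
Lena     20     20       0     9             180
Nora      0      0       0    10               0
The value at position 0, column 'buy_times_view' is 180.

180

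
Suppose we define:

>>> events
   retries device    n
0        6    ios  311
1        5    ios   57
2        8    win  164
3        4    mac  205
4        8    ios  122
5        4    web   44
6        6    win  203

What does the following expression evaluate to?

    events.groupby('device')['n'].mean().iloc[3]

183.5

group by device, mean of n:
device
ios    163.333333
mac    205.000000
web     44.000000
win    183.500000
Name: n, dtype: float64
Reading off the value at position 3, we get 183.5.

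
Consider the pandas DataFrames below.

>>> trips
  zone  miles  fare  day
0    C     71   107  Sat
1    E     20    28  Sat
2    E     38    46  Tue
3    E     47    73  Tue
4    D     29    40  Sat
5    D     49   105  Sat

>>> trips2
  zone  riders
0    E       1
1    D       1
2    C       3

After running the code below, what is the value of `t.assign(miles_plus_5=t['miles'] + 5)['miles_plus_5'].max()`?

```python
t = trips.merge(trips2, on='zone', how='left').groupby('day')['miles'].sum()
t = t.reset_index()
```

merge on 'zone' (how='left') → 6 rows:
  zone  miles  fare  day  riders
0    C     71   107  Sat       3
1    E     20    28  Sat       1
2    E     38    46  Tue       1
3    E     47    73  Tue       1
4    D     29    40  Sat       1
5    D     49   105  Sat       1
group by day, sum of miles:
day
Sat    169
Tue     85
Name: miles, dtype: int64
reset_index():
   day  miles
0  Sat    169
1  Tue     85
add column miles_plus_5 = t['miles'] + 5:
   day  miles  miles_plus_5
0  Sat    169           174
1  Tue     85            90

174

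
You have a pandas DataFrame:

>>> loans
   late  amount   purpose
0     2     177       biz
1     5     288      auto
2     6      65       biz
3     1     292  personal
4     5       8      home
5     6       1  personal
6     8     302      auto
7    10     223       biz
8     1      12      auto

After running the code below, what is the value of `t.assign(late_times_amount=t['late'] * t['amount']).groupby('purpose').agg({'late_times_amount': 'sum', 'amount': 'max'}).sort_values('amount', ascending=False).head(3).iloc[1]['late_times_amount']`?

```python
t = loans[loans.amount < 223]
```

12

filter rows where amount < 223:
   late  amount   purpose
0     2     177       biz
2     6      65       biz
4     5       8      home
5     6       1  personal
8     1      12      auto
add column late_times_amount = t['late'] * t['amount']:
   late  amount   purpose  late_times_amount
0     2     177       biz                354
2     6      65       biz                390
4     5       8      home                 40
5     6       1  personal                  6
8     1      12      auto                 12
group by purpose: sum(late_times_amount), max(amount):
          late_times_amount  amount
purpose                            
auto                     12      12
biz                     744     177
home                     40       8
personal                  6       1
sort by amount descending:
          late_times_amount  amount
purpose                            
biz                     744     177
auto                     12      12
home                     40       8
personal                  6       1
take first 3 rows:
         late_times_amount  amount
purpose                           
biz                    744     177
auto                    12      12
home                    40       8
Then the value at position 1, column 'late_times_amount': 12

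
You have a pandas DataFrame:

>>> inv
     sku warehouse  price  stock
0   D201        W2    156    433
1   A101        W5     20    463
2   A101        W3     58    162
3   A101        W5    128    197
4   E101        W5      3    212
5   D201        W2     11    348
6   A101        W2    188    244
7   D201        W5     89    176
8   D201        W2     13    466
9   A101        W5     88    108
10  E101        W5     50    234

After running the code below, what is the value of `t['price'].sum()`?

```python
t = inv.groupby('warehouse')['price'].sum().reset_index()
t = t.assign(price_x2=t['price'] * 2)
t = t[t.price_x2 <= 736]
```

426

group by warehouse, sum of price:
warehouse
W2    368
W3     58
W5    378
Name: price, dtype: int64
reset_index():
  warehouse  price
0        W2    368
1        W3     58
2        W5    378
add column price_x2 = t['price'] * 2:
  warehouse  price  price_x2
0        W2    368       736
1        W3     58       116
2        W5    378       756
filter rows where price_x2 <= 736:
  warehouse  price  price_x2
0        W2    368       736
1        W3     58       116
So sum() = 426.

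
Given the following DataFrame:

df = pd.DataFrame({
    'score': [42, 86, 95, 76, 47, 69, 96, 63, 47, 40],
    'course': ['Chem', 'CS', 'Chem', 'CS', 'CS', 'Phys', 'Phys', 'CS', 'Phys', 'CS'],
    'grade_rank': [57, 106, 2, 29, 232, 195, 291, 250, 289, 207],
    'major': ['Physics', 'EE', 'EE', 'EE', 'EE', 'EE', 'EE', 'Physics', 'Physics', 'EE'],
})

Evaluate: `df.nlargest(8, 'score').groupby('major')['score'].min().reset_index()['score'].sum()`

take 8 rows with largest score:
   score course  grade_rank    major
6     96   Phys         291       EE
2     95   Chem           2       EE
1     86     CS         106       EE
3     76     CS          29       EE
5     69   Phys         195       EE
7     63     CS         250  Physics
4     47     CS         232       EE
8     47   Phys         289  Physics
group by major, min of score:
major
EE         47
Physics    47
Name: score, dtype: int64
reset_index():
     major  score
0       EE     47
1  Physics     47

94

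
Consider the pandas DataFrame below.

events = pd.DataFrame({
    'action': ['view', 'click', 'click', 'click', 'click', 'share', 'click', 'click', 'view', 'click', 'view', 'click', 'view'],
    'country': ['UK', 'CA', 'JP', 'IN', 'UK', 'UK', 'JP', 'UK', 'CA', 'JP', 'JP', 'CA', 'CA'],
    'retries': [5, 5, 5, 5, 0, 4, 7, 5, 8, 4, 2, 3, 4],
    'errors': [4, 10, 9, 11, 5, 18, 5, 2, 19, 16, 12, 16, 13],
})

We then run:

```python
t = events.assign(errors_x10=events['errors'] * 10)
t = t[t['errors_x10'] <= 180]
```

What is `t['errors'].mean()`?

10.0833333333

add column errors_x10 = events['errors'] * 10:
   action country  retries  errors  errors_x10
0    view      UK        5       4          40
1   click      CA        5      10         100
2   click      JP        5       9          90
3   click      IN        5      11         110
4   click      UK        0       5          50
5   share      UK        4      18         180
6   click      JP        7       5          50
7   click      UK        5       2          20
8    view      CA        8      19         190
9   click      JP        4      16         160
10   view      JP        2      12         120
11  click      CA        3      16         160
12   view      CA        4      13         130
filter rows where errors_x10 <= 180:
   action country  retries  errors  errors_x10
0    view      UK        5       4          40
1   click      CA        5      10         100
2   click      JP        5       9          90
3   click      IN        5      11         110
4   click      UK        0       5          50
5   share      UK        4      18         180
6   click      JP        7       5          50
7   click      UK        5       2          20
9   click      JP        4      16         160
10   view      JP        2      12         120
11  click      CA        3      16         160
12   view      CA        4      13         130
Then the mean of column 'errors': 10.0833333333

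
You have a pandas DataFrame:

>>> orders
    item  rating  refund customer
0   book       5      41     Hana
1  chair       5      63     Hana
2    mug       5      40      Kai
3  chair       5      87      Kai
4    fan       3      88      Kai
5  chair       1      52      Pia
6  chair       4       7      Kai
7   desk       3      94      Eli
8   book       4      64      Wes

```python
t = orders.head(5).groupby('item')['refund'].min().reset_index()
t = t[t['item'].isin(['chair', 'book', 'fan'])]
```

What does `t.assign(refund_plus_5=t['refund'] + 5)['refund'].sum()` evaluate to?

take first 5 rows:
    item  rating  refund customer
0   book       5      41     Hana
1  chair       5      63     Hana
2    mug       5      40      Kai
3  chair       5      87      Kai
4    fan       3      88      Kai
group by item, min of refund:
item
book     41
chair    63
fan      88
mug      40
Name: refund, dtype: int64
reset_index():
    item  refund
0   book      41
1  chair      63
2    fan      88
3    mug      40
filter rows where item in ['chair', 'book', 'fan']:
    item  refund
0   book      41
1  chair      63
2    fan      88
add column refund_plus_5 = t['refund'] + 5:
    item  refund  refund_plus_5
0   book      41             46
1  chair      63             68
2    fan      88             93

192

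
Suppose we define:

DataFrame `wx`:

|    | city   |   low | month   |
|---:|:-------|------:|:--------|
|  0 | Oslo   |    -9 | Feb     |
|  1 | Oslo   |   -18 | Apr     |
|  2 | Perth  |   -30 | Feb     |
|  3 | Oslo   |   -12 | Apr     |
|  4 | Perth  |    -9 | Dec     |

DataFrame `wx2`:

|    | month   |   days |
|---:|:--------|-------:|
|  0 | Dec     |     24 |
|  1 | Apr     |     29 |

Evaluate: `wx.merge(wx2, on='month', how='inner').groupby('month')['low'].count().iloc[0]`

merge on 'month' (how='inner') → 3 rows:
    city  low month  days
0   Oslo  -18   Apr    29
1   Oslo  -12   Apr    29
2  Perth   -9   Dec    24
group by month, count of low:
month
Apr    2
Dec    1
Name: low, dtype: int64

2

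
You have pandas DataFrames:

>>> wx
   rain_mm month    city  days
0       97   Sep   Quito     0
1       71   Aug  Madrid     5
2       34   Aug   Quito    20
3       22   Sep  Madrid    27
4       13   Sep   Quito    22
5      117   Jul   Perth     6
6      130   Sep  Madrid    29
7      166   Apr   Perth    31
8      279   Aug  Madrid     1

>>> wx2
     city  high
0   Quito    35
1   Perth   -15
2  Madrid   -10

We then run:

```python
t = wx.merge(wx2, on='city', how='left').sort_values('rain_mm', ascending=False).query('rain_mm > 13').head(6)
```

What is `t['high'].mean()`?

merge on 'city' (how='left') → 9 rows:
   rain_mm month    city  days  high
0       97   Sep   Quito     0    35
1       71   Aug  Madrid     5   -10
2       34   Aug   Quito    20    35
3       22   Sep  Madrid    27   -10
4       13   Sep   Quito    22    35
5      117   Jul   Perth     6   -15
6      130   Sep  Madrid    29   -10
7      166   Apr   Perth    31   -15
8      279   Aug  Madrid     1   -10
sort by rain_mm descending:
   rain_mm month    city  days  high
8      279   Aug  Madrid     1   -10
7      166   Apr   Perth    31   -15
6      130   Sep  Madrid    29   -10
5      117   Jul   Perth     6   -15
0       97   Sep   Quito     0    35
1       71   Aug  Madrid     5   -10
2       34   Aug   Quito    20    35
3       22   Sep  Madrid    27   -10
4       13   Sep   Quito    22    35
filter rows where rain_mm > 13:
   rain_mm month    city  days  high
8      279   Aug  Madrid     1   -10
7      166   Apr   Perth    31   -15
6      130   Sep  Madrid    29   -10
5      117   Jul   Perth     6   -15
0       97   Sep   Quito     0    35
1       71   Aug  Madrid     5   -10
2       34   Aug   Quito    20    35
3       22   Sep  Madrid    27   -10
take first 6 rows:
   rain_mm month    city  days  high
8      279   Aug  Madrid     1   -10
7      166   Apr   Perth    31   -15
6      130   Sep  Madrid    29   -10
5      117   Jul   Perth     6   -15
0       97   Sep   Quito     0    35
1       71   Aug  Madrid     5   -10
Then the mean of column 'high': -4.16666666667

-4.16666666667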